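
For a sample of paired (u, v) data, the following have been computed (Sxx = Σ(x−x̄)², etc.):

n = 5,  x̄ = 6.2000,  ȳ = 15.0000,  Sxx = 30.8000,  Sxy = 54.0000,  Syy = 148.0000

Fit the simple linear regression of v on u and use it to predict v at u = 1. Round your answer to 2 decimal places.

b = Sxy/Sxx = 54/30.8 = 1.753247
a = ȳ − b·x̄ = 15 − 1.753247·6.2 = 4.129870
ŷ(1) = a + b·1 = 4.129870 + 1.753247·1 = 5.883117

5.88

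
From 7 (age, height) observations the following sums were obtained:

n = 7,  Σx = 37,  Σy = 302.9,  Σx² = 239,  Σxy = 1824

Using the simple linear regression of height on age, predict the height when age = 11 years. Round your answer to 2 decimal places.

72.61

Sxx = Σx² − (Σx)²/n = 239 − 195.571429 = 43.428571
Sxy = Σxy − (Σx)(Σy)/n = 1824 − 1601.042857 = 222.957143
b = Sxy/Sxx = 222.957143/43.428571 = 5.133882
a = ȳ − b·x̄ = 43.271429 − 5.133882·5.285714 = 16.135197
ŷ(11) = a + b·11 = 16.135197 + 5.133882·11 = 72.607895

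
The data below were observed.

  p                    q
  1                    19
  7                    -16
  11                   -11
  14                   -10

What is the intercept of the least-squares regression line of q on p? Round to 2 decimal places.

13.39

n = 4, Σx = 33, Σy = -18, Σxy = -354, Σx² = 367
Sxx = Σx² − (Σx)²/n = 367 − 272.25 = 94.75
Sxy = Σxy − (Σx)(Σy)/n = -354 − (-148.5) = -205.5
b = Sxy/Sxx = -205.5/94.75 = -2.168865
a = ȳ − b·x̄ = -4.5 − (-2.168865)·8.25 = 13.393140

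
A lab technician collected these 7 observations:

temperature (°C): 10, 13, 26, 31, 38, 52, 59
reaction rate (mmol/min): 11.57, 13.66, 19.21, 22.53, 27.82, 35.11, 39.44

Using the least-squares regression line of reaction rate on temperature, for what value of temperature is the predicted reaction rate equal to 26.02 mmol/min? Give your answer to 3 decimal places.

n = 7, Σx = 229, Σy = 169.34, Σxy = 6701.01, Σx² = 9535
Sxx = Σx² − (Σx)²/n = 9535 − 7491.571429 = 2043.428571
Sxy = Σxy − (Σx)(Σy)/n = 6701.01 − 5539.837143 = 1161.172857
b = Sxy/Sxx = 1161.172857/2043.428571 = 0.568247
a = ȳ − b·x̄ = 24.191429 − 0.568247·32.714286 = 5.601623
Set a + b·x = 26.02: x = (26.02 − 5.601623) / 0.568247 = 35.932200

35.932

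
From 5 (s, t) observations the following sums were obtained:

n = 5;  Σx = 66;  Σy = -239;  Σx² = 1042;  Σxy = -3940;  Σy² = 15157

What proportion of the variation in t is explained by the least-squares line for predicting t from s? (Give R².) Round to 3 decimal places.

0.967

Sxx = Σx² − (Σx)²/n = 1042 − 871.2 = 170.8
Sxy = Σxy − (Σx)(Σy)/n = -3940 − (-3154.8) = -785.2
Syy = Σy² − (Σy)²/n = 15157 − 11424.2 = 3732.8
R² = Sxy²/(Sxx·Syy) = (-785.2)²/(170.8·3732.8) = 0.967026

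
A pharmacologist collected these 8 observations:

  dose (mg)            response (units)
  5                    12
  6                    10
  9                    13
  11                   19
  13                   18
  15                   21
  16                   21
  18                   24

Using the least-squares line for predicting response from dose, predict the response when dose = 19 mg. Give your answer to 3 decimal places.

n = 8, Σx = 93, Σy = 138, Σxy = 1763, Σx² = 1237
Sxx = Σx² − (Σx)²/n = 1237 − 1081.125 = 155.875
Sxy = Σxy − (Σx)(Σy)/n = 1763 − 1604.25 = 158.75
b = Sxy/Sxx = 158.75/155.875 = 1.018444
a = ȳ − b·x̄ = 17.25 − 1.018444·11.625 = 5.410585
ŷ(19) = a + b·19 = 5.410585 + 1.018444·19 = 24.761026

24.761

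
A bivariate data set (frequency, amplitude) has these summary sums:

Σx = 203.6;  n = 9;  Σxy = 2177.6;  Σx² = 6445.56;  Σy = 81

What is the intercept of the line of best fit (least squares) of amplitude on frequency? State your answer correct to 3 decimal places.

4.755

Sxx = Σx² − (Σx)²/n = 6445.56 − 4605.884444 = 1839.675556
Sxy = Σxy − (Σx)(Σy)/n = 2177.6 − 1832.4 = 345.2
b = Sxy/Sxx = 345.2/1839.675556 = 0.187642
a = ȳ − b·x̄ = 9 − 0.187642·22.622222 = 4.755126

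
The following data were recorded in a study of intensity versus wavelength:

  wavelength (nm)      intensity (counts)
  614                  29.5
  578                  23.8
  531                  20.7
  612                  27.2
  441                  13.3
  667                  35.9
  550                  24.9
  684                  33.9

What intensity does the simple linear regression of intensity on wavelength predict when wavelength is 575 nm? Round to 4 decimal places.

25.2781

n = 8, Σx = 4677, Σy = 209.2, Σxy = 126200.7, Σx² = 2777311
Sxx = Σx² − (Σx)²/n = 2777311 − 2734291.125 = 43019.875
Sxy = Σxy − (Σx)(Σy)/n = 126200.7 − 122303.55 = 3897.15
b = Sxy/Sxx = 3897.15/43019.875 = 0.090590
a = ȳ − b·x̄ = 26.15 − 0.090590·584.625 = -26.810900
ŷ(575) = a + b·575 = -26.810900 + 0.090590·575 = 25.278076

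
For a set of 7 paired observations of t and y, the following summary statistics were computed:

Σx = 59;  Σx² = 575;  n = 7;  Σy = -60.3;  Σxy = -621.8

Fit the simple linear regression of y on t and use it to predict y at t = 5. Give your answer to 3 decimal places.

Sxx = Σx² − (Σx)²/n = 575 − 497.285714 = 77.714286
Sxy = Σxy − (Σx)(Σy)/n = -621.8 − (-508.242857) = -113.557143
b = Sxy/Sxx = -113.557143/77.714286 = -1.461213
a = ȳ − b·x̄ = -8.614286 − (-1.461213)·8.428571 = 3.701654
ŷ(5) = a + b·5 = 3.701654 + (-1.461213)·5 = -3.604412

-3.604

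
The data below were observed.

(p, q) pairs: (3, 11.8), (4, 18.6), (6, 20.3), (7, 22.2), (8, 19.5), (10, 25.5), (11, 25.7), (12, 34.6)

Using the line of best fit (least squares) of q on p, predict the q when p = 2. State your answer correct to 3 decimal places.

n = 8, Σx = 61, Σy = 178.2, Σxy = 1495.9, Σx² = 539
Sxx = Σx² − (Σx)²/n = 539 − 465.125 = 73.875
Sxy = Σxy − (Σx)(Σy)/n = 1495.9 − 1358.775 = 137.125
b = Sxy/Sxx = 137.125/73.875 = 1.856176
a = ȳ − b·x̄ = 22.275 − 1.856176·7.625 = 8.121658
ŷ(2) = a + b·2 = 8.121658 + 1.856176·2 = 11.834010

11.834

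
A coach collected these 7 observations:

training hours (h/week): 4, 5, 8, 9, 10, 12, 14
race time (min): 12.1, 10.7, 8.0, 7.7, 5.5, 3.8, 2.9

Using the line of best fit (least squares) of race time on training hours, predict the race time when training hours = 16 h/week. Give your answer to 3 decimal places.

n = 7, Σx = 62, Σy = 50.7, Σxy = 376.4, Σx² = 626
Sxx = Σx² − (Σx)²/n = 626 − 549.142857 = 76.857143
Sxy = Σxy − (Σx)(Σy)/n = 376.4 − 449.057143 = -72.657143
b = Sxy/Sxx = -72.657143/76.857143 = -0.945353
a = ȳ − b·x̄ = 7.242857 − (-0.945353)·8.857143 = 15.615985
ŷ(16) = a + b·16 = 15.615985 + (-0.945353)·16 = 0.490335

0.490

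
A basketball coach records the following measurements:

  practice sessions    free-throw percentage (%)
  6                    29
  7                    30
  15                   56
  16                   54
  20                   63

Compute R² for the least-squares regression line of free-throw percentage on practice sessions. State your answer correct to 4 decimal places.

0.9781

n = 5, Σx = 64, Σy = 232, Σxy = 3348, Σx² = 966, Σy² = 11762
Sxx = Σx² − (Σx)²/n = 966 − 819.2 = 146.8
Sxy = Σxy − (Σx)(Σy)/n = 3348 − 2969.6 = 378.4
Syy = Σy² − (Σy)²/n = 11762 − 10764.8 = 997.2
R² = Sxy²/(Sxx·Syy) = (378.4)²/(146.8·997.2) = 0.978124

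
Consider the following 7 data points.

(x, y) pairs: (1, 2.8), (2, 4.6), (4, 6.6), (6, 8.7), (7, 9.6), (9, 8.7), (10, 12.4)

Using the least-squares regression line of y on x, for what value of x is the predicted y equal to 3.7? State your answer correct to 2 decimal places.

1.20

n = 7, Σx = 39, Σy = 53.4, Σxy = 360.1, Σx² = 287
Sxx = Σx² − (Σx)²/n = 287 − 217.285714 = 69.714286
Sxy = Σxy − (Σx)(Σy)/n = 360.1 − 297.514286 = 62.585714
b = Sxy/Sxx = 62.585714/69.714286 = 0.897746
a = ȳ − b·x̄ = 7.628571 − 0.897746·5.571429 = 2.626844
Set a + b·x = 3.7: x = (3.7 − 2.626844) / 0.897746 = 1.195389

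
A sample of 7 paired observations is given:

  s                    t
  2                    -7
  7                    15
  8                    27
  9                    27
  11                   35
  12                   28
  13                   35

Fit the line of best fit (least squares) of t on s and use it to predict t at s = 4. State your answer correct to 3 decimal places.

n = 7, Σx = 62, Σy = 160, Σxy = 1726, Σx² = 632
Sxx = Σx² − (Σx)²/n = 632 − 549.142857 = 82.857143
Sxy = Σxy − (Σx)(Σy)/n = 1726 − 1417.142857 = 308.857143
b = Sxy/Sxx = 308.857143/82.857143 = 3.727586
a = ȳ − b·x̄ = 22.857143 − 3.727586·8.857143 = -10.158621
ŷ(4) = a + b·4 = -10.158621 + 3.727586·4 = 4.751724

4.752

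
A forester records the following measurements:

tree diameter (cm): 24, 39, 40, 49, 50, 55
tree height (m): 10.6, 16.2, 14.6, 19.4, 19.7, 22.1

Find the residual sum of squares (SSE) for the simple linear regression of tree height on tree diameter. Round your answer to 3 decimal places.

2.845

n = 6, Σx = 257, Σy = 102.6, Σxy = 4621.3, Σx² = 11623, Σy² = 1840.82
Sxx = Σx² − (Σx)²/n = 11623 − 11008.166667 = 614.833333
Sxy = Σxy − (Σx)(Σy)/n = 4621.3 − 4394.7 = 226.6
Syy = Σy² − (Σy)²/n = 1840.82 − 1754.46 = 86.36
b = Sxy/Sxx = 226.6/614.833333 = 0.368555
SSE = Syy − b·Sxy = 86.36 − 0.368555·226.6 = 2.845400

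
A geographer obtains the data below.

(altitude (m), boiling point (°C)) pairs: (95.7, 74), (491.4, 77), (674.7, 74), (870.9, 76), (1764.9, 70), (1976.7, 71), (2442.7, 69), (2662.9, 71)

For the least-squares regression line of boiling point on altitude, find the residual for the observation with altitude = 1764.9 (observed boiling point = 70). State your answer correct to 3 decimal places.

n = 8, Σx = 10979.9, Σy = 582, Σxy = 782536.7, Σx² = 21544353.95
Sxx = Σx² − (Σx)²/n = 21544353.95 − 15069775.50125 = 6474578.44875
Sxy = Σxy − (Σx)(Σy)/n = 782536.7 − 798787.725 = -16251.025
b = Sxy/Sxx = -16251.025/6474578.44875 = -0.002510
a = ȳ − b·x̄ = 72.75 − (-0.002510)·1372.4875 = 76.194908
ŷ(1764.9) = 76.194908 + (-0.002510)·1764.9 = 71.765055
residual = y − ŷ = 70 − 71.765055 = -1.765055

-1.765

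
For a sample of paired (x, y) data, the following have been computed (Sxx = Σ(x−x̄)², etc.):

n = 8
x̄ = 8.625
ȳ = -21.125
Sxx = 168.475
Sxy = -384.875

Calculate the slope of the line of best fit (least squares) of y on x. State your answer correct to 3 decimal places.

-2.284

b = Sxy/Sxx = -384.875/168.475 = -2.284464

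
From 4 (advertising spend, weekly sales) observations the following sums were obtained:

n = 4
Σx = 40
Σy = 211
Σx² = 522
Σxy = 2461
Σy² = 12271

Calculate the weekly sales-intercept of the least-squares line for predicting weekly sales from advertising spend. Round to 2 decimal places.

23.98

Sxx = Σx² − (Σx)²/n = 522 − 400 = 122
Sxy = Σxy − (Σx)(Σy)/n = 2461 − 2110 = 351
b = Sxy/Sxx = 351/122 = 2.877049
a = ȳ − b·x̄ = 52.75 − 2.877049·10 = 23.979508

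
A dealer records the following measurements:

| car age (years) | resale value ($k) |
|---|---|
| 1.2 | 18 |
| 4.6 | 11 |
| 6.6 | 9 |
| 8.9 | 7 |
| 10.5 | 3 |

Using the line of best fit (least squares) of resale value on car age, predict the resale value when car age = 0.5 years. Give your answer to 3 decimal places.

n = 5, Σx = 31.8, Σy = 48, Σxy = 225.4, Σx² = 255.62
Sxx = Σx² − (Σx)²/n = 255.62 − 202.248 = 53.372
Sxy = Σxy − (Σx)(Σy)/n = 225.4 − 305.28 = -79.88
b = Sxy/Sxx = -79.88/53.372 = -1.496665
a = ȳ − b·x̄ = 9.6 − (-1.496665)·6.36 = 19.118789
ŷ(0.5) = a + b·0.5 = 19.118789 + (-1.496665)·0.5 = 18.370456

18.370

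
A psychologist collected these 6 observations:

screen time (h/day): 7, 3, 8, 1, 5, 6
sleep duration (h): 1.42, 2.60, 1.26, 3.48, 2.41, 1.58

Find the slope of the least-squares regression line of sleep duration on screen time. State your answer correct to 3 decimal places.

n = 6, Σx = 30, Σy = 12.75, Σxy = 52.83, Σx² = 184
Sxx = Σx² − (Σx)²/n = 184 − 150 = 34
Sxy = Σxy − (Σx)(Σy)/n = 52.83 − 63.75 = -10.92
b = Sxy/Sxx = -10.92/34 = -0.321176

-0.321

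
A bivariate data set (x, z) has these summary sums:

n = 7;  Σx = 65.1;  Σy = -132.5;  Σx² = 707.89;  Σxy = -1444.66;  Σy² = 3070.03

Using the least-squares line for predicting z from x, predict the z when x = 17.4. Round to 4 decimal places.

Sxx = Σx² − (Σx)²/n = 707.89 − 605.43 = 102.46
Sxy = Σxy − (Σx)(Σy)/n = -1444.66 − (-1232.25) = -212.41
b = Sxy/Sxx = -212.41/102.46 = -2.073102
a = ȳ − b·x̄ = -18.928571 − (-2.073102)·9.3 = 0.351274
ŷ(17.4) = a + b·17.4 = 0.351274 + (-2.073102)·17.4 = -35.720695

-35.7207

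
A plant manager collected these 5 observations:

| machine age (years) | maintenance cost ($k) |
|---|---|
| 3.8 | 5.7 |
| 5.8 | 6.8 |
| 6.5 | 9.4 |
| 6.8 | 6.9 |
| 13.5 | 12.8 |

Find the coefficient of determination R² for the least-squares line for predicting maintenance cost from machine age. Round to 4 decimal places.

0.8746

n = 5, Σx = 36.4, Σy = 41.6, Σxy = 341.92, Σx² = 318.82, Σy² = 378.54
Sxx = Σx² − (Σx)²/n = 318.82 − 264.992 = 53.828
Sxy = Σxy − (Σx)(Σy)/n = 341.92 − 302.848 = 39.072
Syy = Σy² − (Σy)²/n = 378.54 − 346.112 = 32.428
R² = Sxy²/(Sxx·Syy) = (39.072)²/(53.828·32.428) = 0.874587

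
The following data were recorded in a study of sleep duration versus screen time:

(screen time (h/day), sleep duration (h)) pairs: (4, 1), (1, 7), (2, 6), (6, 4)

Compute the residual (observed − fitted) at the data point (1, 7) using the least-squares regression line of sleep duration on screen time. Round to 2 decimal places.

n = 4, Σx = 13, Σy = 18, Σxy = 47, Σx² = 57
Sxx = Σx² − (Σx)²/n = 57 − 42.25 = 14.75
Sxy = Σxy − (Σx)(Σy)/n = 47 − 58.5 = -11.5
b = Sxy/Sxx = -11.5/14.75 = -0.779661
a = ȳ − b·x̄ = 4.5 − (-0.779661)·3.25 = 7.033898
ŷ(1) = 7.033898 + (-0.779661)·1 = 6.254237
residual = y − ŷ = 7 − 6.254237 = 0.745763

0.75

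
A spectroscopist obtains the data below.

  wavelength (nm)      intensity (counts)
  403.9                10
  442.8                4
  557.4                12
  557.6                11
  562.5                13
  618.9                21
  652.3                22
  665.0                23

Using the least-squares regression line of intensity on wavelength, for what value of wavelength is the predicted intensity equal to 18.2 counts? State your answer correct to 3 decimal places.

n = 8, Σx = 4460.4, Σy = 116, Σxy = 68587.6, Σx² = 2547983.32
Sxx = Σx² − (Σx)²/n = 2547983.32 − 2486896.02 = 61087.3
Sxy = Σxy − (Σx)(Σy)/n = 68587.6 − 64675.8 = 3911.8
b = Sxy/Sxx = 3911.8/61087.3 = 0.064036
a = ȳ − b·x̄ = 14.5 − 0.064036·557.55 = -21.203396
Set a + b·x = 18.2: x = (18.2 − (-21.203396)) / 0.064036 = 615.329797

615.330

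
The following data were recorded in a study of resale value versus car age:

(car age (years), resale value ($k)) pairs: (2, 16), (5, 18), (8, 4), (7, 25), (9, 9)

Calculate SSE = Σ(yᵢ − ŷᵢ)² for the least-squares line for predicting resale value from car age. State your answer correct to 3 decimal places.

222.182

n = 5, Σx = 31, Σy = 72, Σxy = 410, Σx² = 223, Σy² = 1302
Sxx = Σx² − (Σx)²/n = 223 − 192.2 = 30.8
Sxy = Σxy − (Σx)(Σy)/n = 410 − 446.4 = -36.4
Syy = Σy² − (Σy)²/n = 1302 − 1036.8 = 265.2
b = Sxy/Sxx = -36.4/30.8 = -1.181818
SSE = Syy − b·Sxy = 265.2 − (-1.181818)·(-36.4) = 222.181818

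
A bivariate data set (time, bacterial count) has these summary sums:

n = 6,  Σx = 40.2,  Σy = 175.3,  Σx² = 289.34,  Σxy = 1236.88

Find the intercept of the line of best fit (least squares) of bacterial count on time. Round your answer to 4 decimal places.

8.3227

Sxx = Σx² − (Σx)²/n = 289.34 − 269.34 = 20
Sxy = Σxy − (Σx)(Σy)/n = 1236.88 − 1174.51 = 62.37
b = Sxy/Sxx = 62.37/20 = 3.1185
a = ȳ − b·x̄ = 29.216667 − 3.1185·6.7 = 8.322717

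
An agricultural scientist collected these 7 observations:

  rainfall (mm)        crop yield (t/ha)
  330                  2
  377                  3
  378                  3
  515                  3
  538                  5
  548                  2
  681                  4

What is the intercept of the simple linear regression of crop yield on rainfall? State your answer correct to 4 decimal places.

1.0870

n = 7, Σx = 3367, Σy = 22, Σxy = 10980, Σx² = 1712647
Sxx = Σx² − (Σx)²/n = 1712647 − 1619527 = 93120
Sxy = Σxy − (Σx)(Σy)/n = 10980 − 10582 = 398
b = Sxy/Sxx = 398/93120 = 0.004274
a = ȳ − b·x̄ = 3.142857 − 0.004274·481 = 1.087037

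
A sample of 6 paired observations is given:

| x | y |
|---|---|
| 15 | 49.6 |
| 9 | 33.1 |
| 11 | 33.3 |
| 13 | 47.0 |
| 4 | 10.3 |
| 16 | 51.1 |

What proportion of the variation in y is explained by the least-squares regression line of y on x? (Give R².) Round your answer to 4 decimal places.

0.9610

n = 6, Σx = 68, Σy = 224.4, Σxy = 2878, Σx² = 868, Σy² = 9590.96
Sxx = Σx² − (Σx)²/n = 868 − 770.666667 = 97.333333
Sxy = Σxy − (Σx)(Σy)/n = 2878 − 2543.2 = 334.8
Syy = Σy² − (Σy)²/n = 9590.96 − 8392.56 = 1198.4
R² = Sxy²/(Sxx·Syy) = (334.8)²/(97.333333·1198.4) = 0.960965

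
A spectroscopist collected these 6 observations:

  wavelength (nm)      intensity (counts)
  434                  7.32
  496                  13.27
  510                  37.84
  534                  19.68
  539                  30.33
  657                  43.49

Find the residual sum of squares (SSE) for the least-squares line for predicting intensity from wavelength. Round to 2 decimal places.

n = 6, Σx = 3170, Σy = 151.93, Σxy = 84487.12, Σx² = 1701798, Σy² = 4860.1323
Sxx = Σx² − (Σx)²/n = 1701798 − 1674816.666667 = 26981.333333
Sxy = Σxy − (Σx)(Σy)/n = 84487.12 − 80269.683333 = 4217.436667
Syy = Σy² − (Σy)²/n = 4860.1323 − 3847.120817 = 1013.011483
b = Sxy/Sxx = 4217.436667/26981.333333 = 0.156309
SSE = Syy − b·Sxy = 1013.011483 − 0.156309·4217.436667 = 353.786388

353.79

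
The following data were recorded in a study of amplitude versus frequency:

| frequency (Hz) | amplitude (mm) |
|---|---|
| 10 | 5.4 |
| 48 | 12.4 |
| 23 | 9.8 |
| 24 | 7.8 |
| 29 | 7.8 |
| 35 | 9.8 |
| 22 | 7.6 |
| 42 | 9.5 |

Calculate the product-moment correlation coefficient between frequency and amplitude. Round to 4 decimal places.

n = 8, Σx = 233, Σy = 70.1, Σxy = 2197.2, Σx² = 7823, Σy² = 644.69
Sxx = Σx² − (Σx)²/n = 7823 − 6786.125 = 1036.875
Sxy = Σxy − (Σx)(Σy)/n = 2197.2 − 2041.6625 = 155.5375
Syy = Σy² − (Σy)²/n = 644.69 − 614.25125 = 30.43875
r = Sxy/√(Sxx·Syy) = 155.5375/√(31561.178906) = 155.5375/177.654662 = 0.875505

0.8755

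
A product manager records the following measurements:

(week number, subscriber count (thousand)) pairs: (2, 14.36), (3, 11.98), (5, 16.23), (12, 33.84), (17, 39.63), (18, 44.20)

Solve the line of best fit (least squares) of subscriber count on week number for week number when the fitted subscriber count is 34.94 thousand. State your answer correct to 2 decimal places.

n = 6, Σx = 57, Σy = 160.24, Σxy = 2021.2, Σx² = 795
Sxx = Σx² − (Σx)²/n = 795 − 541.5 = 253.5
Sxy = Σxy − (Σx)(Σy)/n = 2021.2 − 1522.28 = 498.92
b = Sxy/Sxx = 498.92/253.5 = 1.968126
a = ȳ − b·x̄ = 26.706667 − 1.968126·9.5 = 8.009467
Set a + b·x = 34.94: x = (34.94 − 8.009467) / 1.968126 = 13.683336

13.68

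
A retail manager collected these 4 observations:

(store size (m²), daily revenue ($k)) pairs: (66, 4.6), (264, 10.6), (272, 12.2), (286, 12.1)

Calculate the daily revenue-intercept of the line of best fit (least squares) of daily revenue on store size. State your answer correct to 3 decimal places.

n = 4, Σx = 888, Σy = 39.5, Σxy = 9881, Σx² = 229832
Sxx = Σx² − (Σx)²/n = 229832 − 197136 = 32696
Sxy = Σxy − (Σx)(Σy)/n = 9881 − 8769 = 1112
b = Sxy/Sxx = 1112/32696 = 0.034010
a = ȳ − b·x̄ = 9.875 − 0.034010·222 = 2.324719

2.325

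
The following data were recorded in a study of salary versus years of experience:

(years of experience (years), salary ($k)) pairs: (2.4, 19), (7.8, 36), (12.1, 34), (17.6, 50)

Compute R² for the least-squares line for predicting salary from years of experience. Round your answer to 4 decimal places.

n = 4, Σx = 39.9, Σy = 139, Σxy = 1617.8, Σx² = 522.77, Σy² = 5313
Sxx = Σx² − (Σx)²/n = 522.77 − 398.0025 = 124.7675
Sxy = Σxy − (Σx)(Σy)/n = 1617.8 − 1386.525 = 231.275
Syy = Σy² − (Σy)²/n = 5313 − 4830.25 = 482.75
R² = Sxy²/(Sxx·Syy) = (231.275)²/(124.7675·482.75) = 0.888042

0.8880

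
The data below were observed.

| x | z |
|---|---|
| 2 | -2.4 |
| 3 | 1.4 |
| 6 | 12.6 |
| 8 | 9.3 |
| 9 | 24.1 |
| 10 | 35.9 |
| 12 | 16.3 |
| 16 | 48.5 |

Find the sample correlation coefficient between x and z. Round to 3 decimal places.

0.886

n = 8, Σx = 66, Σy = 145.7, Σxy = 1696.9, Σx² = 694, Σy² = 4740.53
Sxx = Σx² − (Σx)²/n = 694 − 544.5 = 149.5
Sxy = Σxy − (Σx)(Σy)/n = 1696.9 − 1202.025 = 494.875
Syy = Σy² − (Σy)²/n = 4740.53 − 2653.56125 = 2086.96875
r = Sxy/√(Sxx·Syy) = 494.875/√(312001.828125) = 494.875/558.571238 = 0.885966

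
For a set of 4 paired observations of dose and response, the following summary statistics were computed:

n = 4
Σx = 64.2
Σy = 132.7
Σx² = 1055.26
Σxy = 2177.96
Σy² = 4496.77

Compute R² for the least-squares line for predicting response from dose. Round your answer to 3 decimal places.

0.987

Sxx = Σx² − (Σx)²/n = 1055.26 − 1030.41 = 24.85
Sxy = Σxy − (Σx)(Σy)/n = 2177.96 − 2129.835 = 48.125
Syy = Σy² − (Σy)²/n = 4496.77 − 4402.3225 = 94.4475
R² = Sxy²/(Sxx·Syy) = (48.125)²/(24.85·94.4475) = 0.986790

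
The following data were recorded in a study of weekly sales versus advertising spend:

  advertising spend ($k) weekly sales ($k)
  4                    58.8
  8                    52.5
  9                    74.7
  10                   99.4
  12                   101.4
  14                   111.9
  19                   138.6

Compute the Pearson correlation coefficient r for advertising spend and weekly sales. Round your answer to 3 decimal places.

n = 7, Σx = 76, Σy = 637.3, Σxy = 7738.3, Σx² = 962, Σy² = 63687.67
Sxx = Σx² − (Σx)²/n = 962 − 825.142857 = 136.857143
Sxy = Σxy − (Σx)(Σy)/n = 7738.3 − 6919.257143 = 819.042857
Syy = Σy² − (Σy)²/n = 63687.67 − 58021.612857 = 5666.057143
r = Sxy/√(Sxx·Syy) = 819.042857/√(775440.391837) = 819.042857/880.590933 = 0.930106

0.930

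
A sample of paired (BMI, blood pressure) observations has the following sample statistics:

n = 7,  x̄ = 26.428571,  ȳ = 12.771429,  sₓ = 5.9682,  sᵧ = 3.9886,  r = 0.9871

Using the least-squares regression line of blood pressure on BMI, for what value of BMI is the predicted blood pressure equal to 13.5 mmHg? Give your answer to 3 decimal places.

b = r · sᵧ/sₓ = 0.9871 · 3.9886/5.9682 = 0.659688
a = ȳ − b·x̄ = 12.771429 − 0.659688·26.428571 = -4.663169
Set a + b·x = 13.5: x = (13.5 − (-4.663169)) / 0.659688 = 27.532989

27.533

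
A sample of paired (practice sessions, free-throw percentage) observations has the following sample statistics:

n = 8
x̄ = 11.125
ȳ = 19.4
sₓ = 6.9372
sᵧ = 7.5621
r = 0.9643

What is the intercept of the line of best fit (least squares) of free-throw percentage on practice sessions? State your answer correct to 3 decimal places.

b = r · sᵧ/sₓ = 0.9643 · 7.5621/6.9372 = 1.051164
a = ȳ − b·x̄ = 19.4 − 1.051164·11.125 = 7.705804

7.706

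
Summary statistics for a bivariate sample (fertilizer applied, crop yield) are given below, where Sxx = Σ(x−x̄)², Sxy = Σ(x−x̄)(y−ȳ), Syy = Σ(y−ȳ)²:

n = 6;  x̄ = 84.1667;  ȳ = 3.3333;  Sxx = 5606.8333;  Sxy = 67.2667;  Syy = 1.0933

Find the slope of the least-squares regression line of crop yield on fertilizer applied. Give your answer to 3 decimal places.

b = Sxy/Sxx = 67.2667/5606.8333 = 0.011997

0.012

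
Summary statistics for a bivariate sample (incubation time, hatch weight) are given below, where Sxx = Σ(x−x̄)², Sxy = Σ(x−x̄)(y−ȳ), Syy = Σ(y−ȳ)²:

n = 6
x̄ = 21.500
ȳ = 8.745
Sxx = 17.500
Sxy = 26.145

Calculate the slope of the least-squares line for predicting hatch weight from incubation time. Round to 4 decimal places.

1.4940

b = Sxy/Sxx = 26.145/17.5 = 1.494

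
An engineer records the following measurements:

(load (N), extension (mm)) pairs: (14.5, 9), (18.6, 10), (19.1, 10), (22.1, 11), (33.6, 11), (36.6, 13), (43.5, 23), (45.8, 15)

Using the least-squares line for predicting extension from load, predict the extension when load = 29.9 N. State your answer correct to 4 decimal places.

12.9473

n = 8, Σx = 233.8, Σy = 102, Σxy = 3283.5, Σx² = 7867.84
Sxx = Σx² − (Σx)²/n = 7867.84 − 6832.805 = 1035.035
Sxy = Σxy − (Σx)(Σy)/n = 3283.5 − 2980.95 = 302.55
b = Sxy/Sxx = 302.55/1035.035 = 0.292309
a = ȳ − b·x̄ = 12.75 − 0.292309·29.225 = 4.207271
ŷ(29.9) = a + b·29.9 = 4.207271 + 0.292309·29.9 = 12.947309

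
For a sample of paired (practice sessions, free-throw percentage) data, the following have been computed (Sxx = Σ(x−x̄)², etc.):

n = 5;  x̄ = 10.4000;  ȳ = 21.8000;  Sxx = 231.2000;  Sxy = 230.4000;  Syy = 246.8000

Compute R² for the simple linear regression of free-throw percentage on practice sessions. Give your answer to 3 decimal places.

0.930

R² = Sxy²/(Sxx·Syy) = (230.4)²/(231.2·246.8) = 0.930319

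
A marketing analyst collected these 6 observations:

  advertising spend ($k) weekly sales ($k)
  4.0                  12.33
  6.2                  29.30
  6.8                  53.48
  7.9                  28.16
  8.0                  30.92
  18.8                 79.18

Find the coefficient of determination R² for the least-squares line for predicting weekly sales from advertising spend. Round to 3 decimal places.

n = 6, Σx = 51.7, Σy = 233.37, Σxy = 2553.052, Σx² = 580.53, Σy² = 11889.1337
Sxx = Σx² − (Σx)²/n = 580.53 − 445.481667 = 135.048333
Sxy = Σxy − (Σx)(Σy)/n = 2553.052 − 2010.8715 = 542.1805
Syy = Σy² − (Σy)²/n = 11889.1337 − 9076.92615 = 2812.20755
R² = Sxy²/(Sxx·Syy) = (542.1805)²/(135.048333·2812.20755) = 0.774018

0.774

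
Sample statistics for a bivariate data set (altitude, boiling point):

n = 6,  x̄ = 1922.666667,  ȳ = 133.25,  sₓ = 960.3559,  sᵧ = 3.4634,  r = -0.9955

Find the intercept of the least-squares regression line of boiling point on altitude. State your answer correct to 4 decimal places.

b = r · sᵧ/sₓ = -0.9955 · 3.4634/960.3559 = -0.003590
a = ȳ − b·x̄ = 133.25 − (-0.003590)·1922.666667 = 140.152648

140.1526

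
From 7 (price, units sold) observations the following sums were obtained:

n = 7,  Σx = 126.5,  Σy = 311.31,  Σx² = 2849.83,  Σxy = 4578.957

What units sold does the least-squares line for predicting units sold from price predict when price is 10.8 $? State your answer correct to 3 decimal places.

57.975

Sxx = Σx² − (Σx)²/n = 2849.83 − 2286.035714 = 563.794286
Sxy = Σxy − (Σx)(Σy)/n = 4578.957 − 5625.816429 = -1046.859429
b = Sxy/Sxx = -1046.859429/563.794286 = -1.856811
a = ȳ − b·x̄ = 44.472857 − (-1.856811)·18.071429 = 78.028084
ŷ(10.8) = a + b·10.8 = 78.028084 + (-1.856811)·10.8 = 57.974526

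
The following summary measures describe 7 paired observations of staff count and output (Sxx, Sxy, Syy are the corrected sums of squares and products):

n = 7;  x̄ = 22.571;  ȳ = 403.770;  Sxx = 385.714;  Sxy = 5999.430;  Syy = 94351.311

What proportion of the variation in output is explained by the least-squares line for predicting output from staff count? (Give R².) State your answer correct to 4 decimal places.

0.9890

R² = Sxy²/(Sxx·Syy) = (5999.43)²/(385.714·94351.311) = 0.989024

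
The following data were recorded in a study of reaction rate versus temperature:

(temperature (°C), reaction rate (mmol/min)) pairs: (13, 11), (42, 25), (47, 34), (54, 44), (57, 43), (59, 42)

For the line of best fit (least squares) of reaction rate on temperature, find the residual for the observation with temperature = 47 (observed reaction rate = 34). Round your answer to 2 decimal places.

n = 6, Σx = 272, Σy = 199, Σxy = 10096, Σx² = 13788
Sxx = Σx² − (Σx)²/n = 13788 − 12330.666667 = 1457.333333
Sxy = Σxy − (Σx)(Σy)/n = 10096 − 9021.333333 = 1074.666667
b = Sxy/Sxx = 1074.666667/1457.333333 = 0.737420
a = ȳ − b·x̄ = 33.166667 − 0.737420·45.333333 = -0.263038
ŷ(47) = -0.263038 + 0.737420·47 = 34.395700
residual = y − ŷ = 34 − 34.395700 = -0.395700

-0.40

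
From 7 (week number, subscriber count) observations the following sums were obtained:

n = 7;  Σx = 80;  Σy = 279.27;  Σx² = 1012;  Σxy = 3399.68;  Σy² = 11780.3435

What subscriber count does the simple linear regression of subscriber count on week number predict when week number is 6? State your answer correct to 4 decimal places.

28.3389

Sxx = Σx² − (Σx)²/n = 1012 − 914.285714 = 97.714286
Sxy = Σxy − (Σx)(Σy)/n = 3399.68 − 3191.657143 = 208.022857
b = Sxy/Sxx = 208.022857/97.714286 = 2.128889
a = ȳ − b·x̄ = 39.895714 − 2.128889·11.428571 = 15.565556
ŷ(6) = a + b·6 = 15.565556 + 2.128889·6 = 28.338889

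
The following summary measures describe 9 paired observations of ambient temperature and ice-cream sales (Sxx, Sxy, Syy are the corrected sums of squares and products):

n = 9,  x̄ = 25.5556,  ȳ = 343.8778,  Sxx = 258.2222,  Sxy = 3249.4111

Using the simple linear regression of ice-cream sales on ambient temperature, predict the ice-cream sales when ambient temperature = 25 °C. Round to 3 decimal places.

336.886

b = Sxy/Sxx = 3249.4111/258.2222 = 12.583779
a = ȳ − b·x̄ = 343.8778 − 12.583779·25.5556 = 22.291777
ŷ(25) = a + b·25 = 22.291777 + 12.583779·25 = 336.886252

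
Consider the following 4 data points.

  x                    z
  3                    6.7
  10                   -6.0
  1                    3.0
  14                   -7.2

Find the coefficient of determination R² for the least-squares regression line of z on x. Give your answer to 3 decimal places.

0.840

n = 4, Σx = 28, Σy = -3.5, Σxy = -137.7, Σx² = 306, Σy² = 141.73
Sxx = Σx² − (Σx)²/n = 306 − 196 = 110
Sxy = Σxy − (Σx)(Σy)/n = -137.7 − (-24.5) = -113.2
Syy = Σy² − (Σy)²/n = 141.73 − 3.0625 = 138.6675
R² = Sxy²/(Sxx·Syy) = (-113.2)²/(110·138.6675) = 0.840089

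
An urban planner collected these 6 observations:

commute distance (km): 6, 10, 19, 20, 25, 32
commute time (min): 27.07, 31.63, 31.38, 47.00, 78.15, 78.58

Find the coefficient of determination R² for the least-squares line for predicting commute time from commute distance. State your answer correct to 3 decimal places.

n = 6, Σx = 112, Σy = 293.81, Σxy = 6483.25, Σx² = 2546, Σy² = 17209.1851
Sxx = Σx² − (Σx)²/n = 2546 − 2090.666667 = 455.333333
Sxy = Σxy − (Σx)(Σy)/n = 6483.25 − 5484.453333 = 998.796667
Syy = Σy² − (Σy)²/n = 17209.1851 − 14387.386017 = 2821.799083
R² = Sxy²/(Sxx·Syy) = (998.796667)²/(455.333333·2821.799083) = 0.776423

0.776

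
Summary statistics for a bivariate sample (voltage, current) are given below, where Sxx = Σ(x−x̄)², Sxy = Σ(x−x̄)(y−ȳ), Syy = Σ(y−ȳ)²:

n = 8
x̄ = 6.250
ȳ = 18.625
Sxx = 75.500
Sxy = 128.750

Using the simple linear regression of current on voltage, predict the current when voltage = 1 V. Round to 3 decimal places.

9.672

b = Sxy/Sxx = 128.75/75.5 = 1.705298
a = ȳ − b·x̄ = 18.625 − 1.705298·6.25 = 7.966887
ŷ(1) = a + b·1 = 7.966887 + 1.705298·1 = 9.672185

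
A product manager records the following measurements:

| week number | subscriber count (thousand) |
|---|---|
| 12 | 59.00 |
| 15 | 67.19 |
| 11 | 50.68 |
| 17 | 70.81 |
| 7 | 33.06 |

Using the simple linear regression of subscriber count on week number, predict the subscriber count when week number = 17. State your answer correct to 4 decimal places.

73.8132

n = 5, Σx = 62, Σy = 280.74, Σxy = 3708.52, Σx² = 828
Sxx = Σx² − (Σx)²/n = 828 − 768.8 = 59.2
Sxy = Σxy − (Σx)(Σy)/n = 3708.52 − 3481.176 = 227.344
b = Sxy/Sxx = 227.344/59.2 = 3.840270
a = ȳ − b·x̄ = 56.148 − 3.840270·12.4 = 8.528649
ŷ(17) = a + b·17 = 8.528649 + 3.840270·17 = 73.813243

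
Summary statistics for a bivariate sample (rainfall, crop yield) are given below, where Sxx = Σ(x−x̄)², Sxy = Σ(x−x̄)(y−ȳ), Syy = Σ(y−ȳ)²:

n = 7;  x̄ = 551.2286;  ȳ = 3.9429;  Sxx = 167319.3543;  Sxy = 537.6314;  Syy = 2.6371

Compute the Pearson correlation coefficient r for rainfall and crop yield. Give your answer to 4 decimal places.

r = Sxy/√(Sxx·Syy) = 537.6314/√(441237.869225) = 537.6314/664.257382 = 0.809372

0.8094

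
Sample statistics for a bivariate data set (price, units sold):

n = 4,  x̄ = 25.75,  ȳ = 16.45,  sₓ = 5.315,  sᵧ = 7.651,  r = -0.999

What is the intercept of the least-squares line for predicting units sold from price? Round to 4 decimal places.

b = r · sᵧ/sₓ = -0.999 · 7.651/5.315 = -1.438071
a = ȳ − b·x̄ = 16.45 − (-1.438071)·25.75 = 53.480336

53.4803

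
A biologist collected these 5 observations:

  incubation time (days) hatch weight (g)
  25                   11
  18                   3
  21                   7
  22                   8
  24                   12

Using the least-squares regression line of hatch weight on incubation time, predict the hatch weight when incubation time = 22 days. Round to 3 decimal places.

n = 5, Σx = 110, Σy = 41, Σxy = 940, Σx² = 2450
Sxx = Σx² − (Σx)²/n = 2450 − 2420 = 30
Sxy = Σxy − (Σx)(Σy)/n = 940 − 902 = 38
b = Sxy/Sxx = 38/30 = 1.266667
a = ȳ − b·x̄ = 8.2 − 1.266667·22 = -19.666667
ŷ(22) = a + b·22 = -19.666667 + 1.266667·22 = 8.2

8.200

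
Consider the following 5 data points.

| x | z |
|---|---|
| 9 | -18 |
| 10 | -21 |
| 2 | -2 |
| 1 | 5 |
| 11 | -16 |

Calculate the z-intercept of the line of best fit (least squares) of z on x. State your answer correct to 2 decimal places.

n = 5, Σx = 33, Σy = -52, Σxy = -547, Σx² = 307
Sxx = Σx² − (Σx)²/n = 307 − 217.8 = 89.2
Sxy = Σxy − (Σx)(Σy)/n = -547 − (-343.2) = -203.8
b = Sxy/Sxx = -203.8/89.2 = -2.284753
a = ȳ − b·x̄ = -10.4 − (-2.284753)·6.6 = 4.679372

4.68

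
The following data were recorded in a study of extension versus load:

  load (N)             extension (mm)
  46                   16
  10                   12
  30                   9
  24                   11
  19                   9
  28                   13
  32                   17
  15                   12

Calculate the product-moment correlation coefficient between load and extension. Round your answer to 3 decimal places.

0.541

n = 8, Σx = 204, Σy = 99, Σxy = 2649, Σx² = 6086, Σy² = 1285
Sxx = Σx² − (Σx)²/n = 6086 − 5202 = 884
Sxy = Σxy − (Σx)(Σy)/n = 2649 − 2524.5 = 124.5
Syy = Σy² − (Σy)²/n = 1285 − 1225.125 = 59.875
r = Sxy/√(Sxx·Syy) = 124.5/√(52929.5) = 124.5/230.064121 = 0.541153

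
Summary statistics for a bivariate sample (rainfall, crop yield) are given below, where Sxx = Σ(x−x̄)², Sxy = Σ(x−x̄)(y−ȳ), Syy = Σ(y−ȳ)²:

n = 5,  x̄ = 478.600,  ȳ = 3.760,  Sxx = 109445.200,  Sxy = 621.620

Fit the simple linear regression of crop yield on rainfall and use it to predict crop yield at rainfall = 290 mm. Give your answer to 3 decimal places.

2.689

b = Sxy/Sxx = 621.62/109445.2 = 0.005680
a = ȳ − b·x̄ = 3.76 − 0.005680·478.6 = 1.041678
ŷ(290) = a + b·290 = 1.041678 + 0.005680·290 = 2.688802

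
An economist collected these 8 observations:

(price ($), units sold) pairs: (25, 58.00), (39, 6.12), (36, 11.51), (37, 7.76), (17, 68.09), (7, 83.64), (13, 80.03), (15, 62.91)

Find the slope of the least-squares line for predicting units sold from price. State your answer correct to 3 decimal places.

n = 8, Σx = 189, Σy = 378.06, Σxy = 6117.21, Σx² = 5543
Sxx = Σx² − (Σx)²/n = 5543 − 4465.125 = 1077.875
Sxy = Σxy − (Σx)(Σy)/n = 6117.21 − 8931.6675 = -2814.4575
b = Sxy/Sxx = -2814.4575/1077.875 = -2.611117

-2.611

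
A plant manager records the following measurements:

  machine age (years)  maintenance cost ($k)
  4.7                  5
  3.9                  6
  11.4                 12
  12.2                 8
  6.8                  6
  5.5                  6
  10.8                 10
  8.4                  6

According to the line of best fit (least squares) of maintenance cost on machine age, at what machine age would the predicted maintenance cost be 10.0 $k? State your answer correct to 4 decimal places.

12.3210

n = 8, Σx = 63.7, Σy = 59, Σxy = 513.5, Σx² = 579.79
Sxx = Σx² − (Σx)²/n = 579.79 − 507.21125 = 72.57875
Sxy = Σxy − (Σx)(Σy)/n = 513.5 − 469.7875 = 43.7125
b = Sxy/Sxx = 43.7125/72.57875 = 0.602277
a = ȳ − b·x̄ = 7.375 − 0.602277·7.9625 = 2.579371
Set a + b·x = 10.0: x = (10.0 − 2.579371) / 0.602277 = 12.320961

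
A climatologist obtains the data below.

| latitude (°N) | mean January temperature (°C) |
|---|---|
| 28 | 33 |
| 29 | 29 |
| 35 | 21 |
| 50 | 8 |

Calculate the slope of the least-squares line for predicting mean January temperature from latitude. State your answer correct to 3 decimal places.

n = 4, Σx = 142, Σy = 91, Σxy = 2900, Σx² = 5350
Sxx = Σx² − (Σx)²/n = 5350 − 5041 = 309
Sxy = Σxy − (Σx)(Σy)/n = 2900 − 3230.5 = -330.5
b = Sxy/Sxx = -330.5/309 = -1.069579

-1.070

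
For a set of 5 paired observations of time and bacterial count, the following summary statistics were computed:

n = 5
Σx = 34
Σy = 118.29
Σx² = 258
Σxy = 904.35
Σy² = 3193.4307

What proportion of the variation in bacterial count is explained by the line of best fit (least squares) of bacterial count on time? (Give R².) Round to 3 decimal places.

Sxx = Σx² − (Σx)²/n = 258 − 231.2 = 26.8
Sxy = Σxy − (Σx)(Σy)/n = 904.35 − 804.372 = 99.978
Syy = Σy² − (Σy)²/n = 3193.4307 − 2798.50482 = 394.92588
R² = Sxy²/(Sxx·Syy) = (99.978)²/(26.8·394.92588) = 0.944405

0.944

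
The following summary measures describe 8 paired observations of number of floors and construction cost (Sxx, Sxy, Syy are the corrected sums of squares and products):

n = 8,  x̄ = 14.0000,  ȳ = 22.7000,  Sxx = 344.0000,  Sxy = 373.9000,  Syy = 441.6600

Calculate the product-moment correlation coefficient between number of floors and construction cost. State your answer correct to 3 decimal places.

0.959

r = Sxy/√(Sxx·Syy) = 373.9/√(151931.04) = 373.9/389.783324 = 0.959251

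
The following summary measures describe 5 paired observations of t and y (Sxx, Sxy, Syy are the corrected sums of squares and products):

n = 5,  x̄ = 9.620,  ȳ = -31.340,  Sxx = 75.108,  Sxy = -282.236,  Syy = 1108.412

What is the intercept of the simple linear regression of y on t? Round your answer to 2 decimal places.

4.81

b = Sxy/Sxx = -282.236/75.108 = -3.757736
a = ȳ − b·x̄ = -31.34 − (-3.757736)·9.62 = 4.809416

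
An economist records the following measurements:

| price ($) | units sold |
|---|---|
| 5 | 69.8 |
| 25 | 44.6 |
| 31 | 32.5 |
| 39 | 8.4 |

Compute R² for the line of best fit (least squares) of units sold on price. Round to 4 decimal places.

0.9483

n = 4, Σx = 100, Σy = 155.3, Σxy = 2799.1, Σx² = 3132, Σy² = 7988.01
Sxx = Σx² − (Σx)²/n = 3132 − 2500 = 632
Sxy = Σxy − (Σx)(Σy)/n = 2799.1 − 3882.5 = -1083.4
Syy = Σy² − (Σy)²/n = 7988.01 − 6029.5225 = 1958.4875
R² = Sxy²/(Sxx·Syy) = (-1083.4)²/(632·1958.4875) = 0.948287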